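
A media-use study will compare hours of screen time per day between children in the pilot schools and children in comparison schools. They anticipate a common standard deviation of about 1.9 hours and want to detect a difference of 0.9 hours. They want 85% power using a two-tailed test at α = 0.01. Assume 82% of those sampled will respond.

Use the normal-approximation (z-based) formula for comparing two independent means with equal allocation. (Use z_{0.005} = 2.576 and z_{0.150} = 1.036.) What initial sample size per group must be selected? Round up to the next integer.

n = 142 per group

n = (z_{α/2} + z_β)² · (σ₁² + σ₂²) / δ²
  = (2.576 + 1.036)² · (2·1.9² = 7.22) / 0.9²
  = 13.0465 · 7.22 / 0.81
  = 116.29
Adjust for 82% response: 116.29 / 0.82 = 141.82.
Round up → n = 142 per group.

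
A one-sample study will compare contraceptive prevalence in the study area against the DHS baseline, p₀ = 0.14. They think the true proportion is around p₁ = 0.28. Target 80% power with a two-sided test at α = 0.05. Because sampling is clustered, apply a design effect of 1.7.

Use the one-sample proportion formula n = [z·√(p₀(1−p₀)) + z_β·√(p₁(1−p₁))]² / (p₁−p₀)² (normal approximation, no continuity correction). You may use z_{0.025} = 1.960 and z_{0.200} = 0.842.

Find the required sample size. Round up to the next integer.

n = [z_{α/2}·√(p₀q₀) + z_β·√(p₁q₁)]² / (p₁ − p₀)²
  = [1.960·√(0.14·0.86) + 0.842·√(0.28·0.72)]² / (0.14)²
  = [1.960·0.3470 + 0.842·0.4490]² / 0.0196
  = [1.0582]² / 0.0196
  = 57.13
Design effect: 1.7 × 57.13 = 97.12.
Round up → n = 98.

n = 98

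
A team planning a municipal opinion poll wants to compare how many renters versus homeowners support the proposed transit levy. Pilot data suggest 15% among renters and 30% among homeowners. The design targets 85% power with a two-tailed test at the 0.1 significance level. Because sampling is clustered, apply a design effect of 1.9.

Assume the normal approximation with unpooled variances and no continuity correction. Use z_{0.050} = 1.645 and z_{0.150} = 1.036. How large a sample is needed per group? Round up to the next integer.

n = (z_{α/2} + z_β)² · [p₁(1−p₁) + p₂(1−p₂)] / (p₁ − p₂)²
  = (1.645 + 1.036)² · (0.15·0.85 + 0.30·0.70) / (-0.15)²
  = (2.681)² · (0.1275 + 0.2100) / 0.0225
  = 7.1878 · 0.3375 / 0.0225
  = 107.82
Design effect: 1.9 × 107.82 = 204.85.
Round up → n = 205 per group.

n = 205 per group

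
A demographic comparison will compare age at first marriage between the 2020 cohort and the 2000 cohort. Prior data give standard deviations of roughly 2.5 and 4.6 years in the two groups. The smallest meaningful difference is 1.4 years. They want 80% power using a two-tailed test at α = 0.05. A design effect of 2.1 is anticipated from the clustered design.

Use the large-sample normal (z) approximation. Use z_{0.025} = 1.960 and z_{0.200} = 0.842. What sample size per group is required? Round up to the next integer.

n = (z_{α/2} + z_β)² · (σ₁² + σ₂²) / δ²
  = (1.960 + 0.842)² · (2.5² + 4.6² = 27.41) / 1.4²
  = 7.8512 · 27.41 / 1.96
  = 109.80
Design effect: 2.1 × 109.80 = 230.57.
Round up → n = 231 per group.

n = 231 per group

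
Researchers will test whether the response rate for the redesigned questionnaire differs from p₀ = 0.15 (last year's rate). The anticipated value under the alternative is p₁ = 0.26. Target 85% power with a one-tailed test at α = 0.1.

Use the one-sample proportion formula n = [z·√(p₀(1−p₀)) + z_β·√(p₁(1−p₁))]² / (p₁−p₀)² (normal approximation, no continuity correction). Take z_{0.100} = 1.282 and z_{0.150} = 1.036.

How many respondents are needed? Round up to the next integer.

n = [z_α·√(p₀q₀) + z_β·√(p₁q₁)]² / (p₁ − p₀)²
  = [1.282·√(0.15·0.85) + 1.036·√(0.26·0.74)]² / (0.11)²
  = [1.282·0.3571 + 1.036·0.4386]² / 0.0121
  = [0.9122]² / 0.0121
  = 68.77
Round up → n = 69.

n = 69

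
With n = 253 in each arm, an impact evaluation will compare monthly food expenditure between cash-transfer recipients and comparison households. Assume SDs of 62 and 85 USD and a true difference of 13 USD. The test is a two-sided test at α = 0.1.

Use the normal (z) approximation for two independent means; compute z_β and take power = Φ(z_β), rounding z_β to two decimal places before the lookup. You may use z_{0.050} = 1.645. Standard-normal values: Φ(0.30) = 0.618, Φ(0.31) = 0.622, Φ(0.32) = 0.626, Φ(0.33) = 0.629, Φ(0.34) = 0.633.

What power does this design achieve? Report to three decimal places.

Power ≈ 0.626

z_β = δ·√(n/(σ₁²+σ₂²)) − z_{α/2}
    = 13 · √(253/11069) − 1.645
    = 13 · 0.15118 − 1.645
    = 1.9654 − 1.645 = 0.3204 → 0.32
Power = Φ(0.32) = 0.626.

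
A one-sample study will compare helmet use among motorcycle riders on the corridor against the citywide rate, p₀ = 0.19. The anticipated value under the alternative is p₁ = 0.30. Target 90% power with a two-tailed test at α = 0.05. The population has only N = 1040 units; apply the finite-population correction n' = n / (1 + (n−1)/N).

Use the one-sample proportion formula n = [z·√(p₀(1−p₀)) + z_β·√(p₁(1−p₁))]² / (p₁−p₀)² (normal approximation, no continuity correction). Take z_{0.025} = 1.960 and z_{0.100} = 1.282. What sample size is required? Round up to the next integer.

n = [z_{α/2}·√(p₀q₀) + z_β·√(p₁q₁)]² / (p₁ − p₀)²
  = [1.960·√(0.19·0.81) + 1.282·√(0.30·0.70)]² / (0.11)²
  = [1.960·0.3923 + 1.282·0.4583]² / 0.0121
  = [1.3564]² / 0.0121
  = 152.05
Finite-population correction (N = 1040): 152.05 / (1 + (152.05 − 1)/1040) = 132.77.
Round up → n = 133.

n = 133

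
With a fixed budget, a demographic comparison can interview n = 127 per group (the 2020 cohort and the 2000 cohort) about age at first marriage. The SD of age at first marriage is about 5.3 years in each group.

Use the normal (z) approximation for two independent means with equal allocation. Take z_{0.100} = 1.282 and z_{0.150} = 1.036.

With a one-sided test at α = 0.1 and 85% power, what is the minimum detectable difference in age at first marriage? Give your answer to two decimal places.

Minimum detectable difference ≈ 1.54 years

δ = (z_α + z_β) · √((σ₁²+σ₂²)/n)
  = (1.282 + 1.036) · √(56.18/127)
  = 2.318 · √0.44236
  = 2.318 · 0.6651
  = 1.5417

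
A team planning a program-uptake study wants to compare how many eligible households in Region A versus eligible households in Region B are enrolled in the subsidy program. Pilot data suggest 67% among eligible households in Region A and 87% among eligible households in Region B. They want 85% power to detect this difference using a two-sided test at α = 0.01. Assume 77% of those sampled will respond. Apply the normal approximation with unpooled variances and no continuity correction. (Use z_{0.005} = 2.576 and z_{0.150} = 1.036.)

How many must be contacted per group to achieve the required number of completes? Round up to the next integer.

n = 142 per group

n = (z_{α/2} + z_β)² · [p₁(1−p₁) + p₂(1−p₂)] / (p₁ − p₂)²
  = (2.576 + 1.036)² · (0.67·0.33 + 0.87·0.13) / (-0.20)²
  = (3.612)² · (0.2211 + 0.1131) / 0.0400
  = 13.0465 · 0.3342 / 0.0400
  = 109.00
Adjust for 77% response: 109.00 / 0.77 = 141.56.
Round up → n = 142 per group.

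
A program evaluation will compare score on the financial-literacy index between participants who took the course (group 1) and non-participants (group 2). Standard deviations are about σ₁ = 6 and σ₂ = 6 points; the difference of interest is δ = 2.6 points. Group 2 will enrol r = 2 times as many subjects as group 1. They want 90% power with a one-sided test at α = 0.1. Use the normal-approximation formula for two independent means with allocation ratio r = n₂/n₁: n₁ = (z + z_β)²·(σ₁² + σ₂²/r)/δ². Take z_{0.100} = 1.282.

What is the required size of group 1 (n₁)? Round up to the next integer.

n₁ = 53

n₁ = (z_α + z_β)² · (σ₁² + σ₂²/r) / δ²
   = (1.282 + 1.282)² · (6² + 6²/2) / 2.6²
   = 6.5741 · (36 + 18) / 6.76
   = 6.5741 · 54 / 6.76
   = 52.51
Round up → n₁ = 53; n₂ = r·n₁ = 2 × 53 = 106.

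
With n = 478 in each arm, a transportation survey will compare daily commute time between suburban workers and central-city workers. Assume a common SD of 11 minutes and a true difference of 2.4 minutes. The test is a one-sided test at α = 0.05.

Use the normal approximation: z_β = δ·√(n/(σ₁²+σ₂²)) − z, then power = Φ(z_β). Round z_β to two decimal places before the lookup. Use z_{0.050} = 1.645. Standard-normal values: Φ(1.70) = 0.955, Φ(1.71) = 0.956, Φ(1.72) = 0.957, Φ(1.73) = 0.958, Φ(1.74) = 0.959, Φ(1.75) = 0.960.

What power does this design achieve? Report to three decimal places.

Power ≈ 0.958

z_β = δ·√(n/(σ₁²+σ₂²)) − z_α
    = 2.4 · √(478/242) − 1.645
    = 2.4 · 1.40542 − 1.645
    = 3.3730 − 1.645 = 1.7280 → 1.73
Power = Φ(1.73) = 0.958.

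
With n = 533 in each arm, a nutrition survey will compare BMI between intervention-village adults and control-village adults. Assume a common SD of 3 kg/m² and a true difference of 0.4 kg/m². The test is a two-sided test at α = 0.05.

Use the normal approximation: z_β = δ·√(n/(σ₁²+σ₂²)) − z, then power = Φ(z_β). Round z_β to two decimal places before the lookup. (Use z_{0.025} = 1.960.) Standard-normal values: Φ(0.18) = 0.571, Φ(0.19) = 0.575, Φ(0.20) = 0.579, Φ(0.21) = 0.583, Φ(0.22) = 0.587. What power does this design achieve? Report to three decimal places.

z_β = δ·√(n/(σ₁²+σ₂²)) − z_{α/2}
    = 0.4 · √(533/18) − 1.960
    = 0.4 · 5.44161 − 1.960
    = 2.1766 − 1.960 = 0.2166 → 0.22
Power = Φ(0.22) = 0.587.

Power ≈ 0.587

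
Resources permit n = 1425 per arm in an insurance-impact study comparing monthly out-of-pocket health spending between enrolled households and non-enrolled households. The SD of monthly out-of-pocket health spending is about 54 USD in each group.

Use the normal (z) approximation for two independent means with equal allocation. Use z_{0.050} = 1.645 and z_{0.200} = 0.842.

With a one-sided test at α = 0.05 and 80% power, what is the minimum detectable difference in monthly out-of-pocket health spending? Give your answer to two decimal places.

δ = (z_α + z_β) · √((σ₁²+σ₂²)/n)
  = (1.645 + 0.842) · √(5832/1425)
  = 2.487 · √4.0926
  = 2.487 · 2.0230
  = 5.0313

Minimum detectable difference ≈ 5.03 USD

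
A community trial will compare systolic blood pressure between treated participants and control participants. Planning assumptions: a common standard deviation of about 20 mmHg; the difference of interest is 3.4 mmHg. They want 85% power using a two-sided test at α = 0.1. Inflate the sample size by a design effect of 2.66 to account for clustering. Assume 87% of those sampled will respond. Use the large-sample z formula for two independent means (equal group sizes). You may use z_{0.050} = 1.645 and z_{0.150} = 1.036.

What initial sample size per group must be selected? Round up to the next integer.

n = (z_{α/2} + z_β)² · (σ₁² + σ₂²) / δ²
  = (1.645 + 1.036)² · (2·20² = 800) / 3.4²
  = 7.1878 · 800 / 11.56
  = 497.42
Design effect: 2.66 × 497.42 = 1323.14.
Adjust for 87% response: 1323.14 / 0.87 = 1520.86.
Round up → n = 1521 per group.

n = 1521 per group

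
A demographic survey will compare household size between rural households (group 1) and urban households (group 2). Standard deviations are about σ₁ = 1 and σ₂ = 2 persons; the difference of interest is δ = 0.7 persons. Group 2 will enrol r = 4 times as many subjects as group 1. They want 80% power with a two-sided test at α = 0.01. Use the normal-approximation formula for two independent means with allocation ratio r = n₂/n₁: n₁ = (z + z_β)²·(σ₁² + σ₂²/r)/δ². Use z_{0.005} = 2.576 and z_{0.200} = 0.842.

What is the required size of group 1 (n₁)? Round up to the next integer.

n₁ = 48

n₁ = (z_{α/2} + z_β)² · (σ₁² + σ₂²/r) / δ²
   = (2.576 + 0.842)² · (1² + 2²/4) / 0.7²
   = 11.6827 · (1 + 1) / 0.49
   = 11.6827 · 2 / 0.49
   = 47.68
Round up → n₁ = 48; n₂ = r·n₁ = 4 × 48 = 192.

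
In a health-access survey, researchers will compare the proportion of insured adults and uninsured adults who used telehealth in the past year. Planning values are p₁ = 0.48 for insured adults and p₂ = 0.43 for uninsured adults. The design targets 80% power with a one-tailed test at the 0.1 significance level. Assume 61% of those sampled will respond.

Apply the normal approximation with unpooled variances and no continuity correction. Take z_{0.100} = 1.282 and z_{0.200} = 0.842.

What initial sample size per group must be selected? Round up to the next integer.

n = 1464 per group

n = (z_α + z_β)² · [p₁(1−p₁) + p₂(1−p₂)] / (p₁ − p₂)²
  = (1.282 + 0.842)² · (0.48·0.52 + 0.43·0.57) / (0.05)²
  = (2.124)² · (0.2496 + 0.2451) / 0.0025
  = 4.5114 · 0.4947 / 0.0025
  = 892.71
Adjust for 61% response: 892.71 / 0.61 = 1463.46.
Round up → n = 1464 per group.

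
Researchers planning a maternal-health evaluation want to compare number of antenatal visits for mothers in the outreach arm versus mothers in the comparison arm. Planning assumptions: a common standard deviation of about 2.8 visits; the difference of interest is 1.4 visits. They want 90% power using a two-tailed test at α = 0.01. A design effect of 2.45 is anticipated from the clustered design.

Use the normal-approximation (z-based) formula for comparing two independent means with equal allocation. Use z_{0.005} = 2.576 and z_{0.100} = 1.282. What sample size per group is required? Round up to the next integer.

n = (z_{α/2} + z_β)² · (σ₁² + σ₂²) / δ²
  = (2.576 + 1.282)² · (2·2.8² = 15.68) / 1.4²
  = 14.8842 · 15.68 / 1.96
  = 119.07
Design effect: 2.45 × 119.07 = 291.73.
Round up → n = 292 per group.

n = 292 per group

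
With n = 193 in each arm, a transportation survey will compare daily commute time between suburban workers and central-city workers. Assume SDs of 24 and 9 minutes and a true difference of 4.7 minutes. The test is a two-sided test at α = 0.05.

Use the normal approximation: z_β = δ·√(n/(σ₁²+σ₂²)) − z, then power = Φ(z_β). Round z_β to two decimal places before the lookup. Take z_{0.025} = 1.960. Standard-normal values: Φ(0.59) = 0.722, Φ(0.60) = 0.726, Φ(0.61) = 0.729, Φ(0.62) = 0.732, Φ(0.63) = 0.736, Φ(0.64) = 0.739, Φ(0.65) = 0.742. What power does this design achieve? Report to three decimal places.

Power ≈ 0.722

z_β = δ·√(n/(σ₁²+σ₂²)) − z_{α/2}
    = 4.7 · √(193/657) − 1.960
    = 4.7 · 0.54200 − 1.960
    = 2.5474 − 1.960 = 0.5874 → 0.59
Power = Φ(0.59) = 0.722.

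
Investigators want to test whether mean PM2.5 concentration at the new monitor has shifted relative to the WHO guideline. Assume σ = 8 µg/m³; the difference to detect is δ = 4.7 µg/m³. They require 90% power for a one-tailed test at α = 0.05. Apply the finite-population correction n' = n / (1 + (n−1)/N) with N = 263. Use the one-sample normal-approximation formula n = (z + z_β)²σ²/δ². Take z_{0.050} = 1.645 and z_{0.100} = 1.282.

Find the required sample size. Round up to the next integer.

n = (z_α + z_β)² · σ² / δ²
  = (1.645 + 1.282)² · 8² / 4.7²
  = 8.5673 · 64 / 22.09
  = 24.82
Finite-population correction (N = 263): 24.82 / (1 + (24.82 − 1)/263) = 22.76.
Round up → n = 23.

n = 23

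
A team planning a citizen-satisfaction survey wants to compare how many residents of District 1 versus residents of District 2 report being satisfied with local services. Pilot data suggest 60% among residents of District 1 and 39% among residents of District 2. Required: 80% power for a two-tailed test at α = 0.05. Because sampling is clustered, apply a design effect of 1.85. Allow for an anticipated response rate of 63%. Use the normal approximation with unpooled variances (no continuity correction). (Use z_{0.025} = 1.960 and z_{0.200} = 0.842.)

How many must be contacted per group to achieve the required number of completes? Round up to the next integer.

n = (z_{α/2} + z_β)² · [p₁(1−p₁) + p₂(1−p₂)] / (p₁ − p₂)²
  = (1.960 + 0.842)² · (0.60·0.40 + 0.39·0.61) / (0.21)²
  = (2.802)² · (0.2400 + 0.2379) / 0.0441
  = 7.8512 · 0.4779 / 0.0441
  = 85.08
Design effect: 1.85 × 85.08 = 157.40.
Adjust for 63% response: 157.40 / 0.63 = 249.84.
Round up → n = 250 per group.

n = 250 per group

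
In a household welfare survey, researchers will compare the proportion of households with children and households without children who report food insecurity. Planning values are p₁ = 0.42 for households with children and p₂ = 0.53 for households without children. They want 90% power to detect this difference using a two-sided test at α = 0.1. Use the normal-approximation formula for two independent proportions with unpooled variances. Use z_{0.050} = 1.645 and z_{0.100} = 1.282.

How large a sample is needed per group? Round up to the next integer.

n = (z_{α/2} + z_β)² · [p₁(1−p₁) + p₂(1−p₂)] / (p₁ − p₂)²
  = (1.645 + 1.282)² · (0.42·0.58 + 0.53·0.47) / (-0.11)²
  = (2.927)² · (0.2436 + 0.2491) / 0.0121
  = 8.5673 · 0.4927 / 0.0121
  = 348.85
Round up → n = 349 per group.

n = 349 per group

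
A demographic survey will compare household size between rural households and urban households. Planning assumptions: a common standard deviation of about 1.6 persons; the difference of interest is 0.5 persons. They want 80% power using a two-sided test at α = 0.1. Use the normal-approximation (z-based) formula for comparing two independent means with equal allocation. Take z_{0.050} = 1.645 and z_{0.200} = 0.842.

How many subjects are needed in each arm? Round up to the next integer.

n = 127 per group

n = (z_{α/2} + z_β)² · (σ₁² + σ₂²) / δ²
  = (1.645 + 0.842)² · (2·1.6² = 5.12) / 0.5²
  = 6.1852 · 5.12 / 0.25
  = 126.67
Round up → n = 127 per group.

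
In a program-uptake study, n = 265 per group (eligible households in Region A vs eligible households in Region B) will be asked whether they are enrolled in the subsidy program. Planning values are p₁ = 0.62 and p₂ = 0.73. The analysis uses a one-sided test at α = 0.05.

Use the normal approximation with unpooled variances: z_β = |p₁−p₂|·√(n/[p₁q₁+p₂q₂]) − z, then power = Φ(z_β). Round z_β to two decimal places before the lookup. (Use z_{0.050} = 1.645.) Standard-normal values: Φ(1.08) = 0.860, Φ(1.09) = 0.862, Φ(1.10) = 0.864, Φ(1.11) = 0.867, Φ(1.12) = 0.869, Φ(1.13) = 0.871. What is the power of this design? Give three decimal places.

z_β = |p₁−p₂|·√(n/[p₁q₁+p₂q₂]) − z_α
    = 0.11 · √(265/0.4327) − 1.645
    = 0.11 · 24.7474 − 1.645
    = 2.7222 − 1.645 = 1.0772 → 1.08
Power = Φ(1.08) = 0.860.

Power ≈ 0.860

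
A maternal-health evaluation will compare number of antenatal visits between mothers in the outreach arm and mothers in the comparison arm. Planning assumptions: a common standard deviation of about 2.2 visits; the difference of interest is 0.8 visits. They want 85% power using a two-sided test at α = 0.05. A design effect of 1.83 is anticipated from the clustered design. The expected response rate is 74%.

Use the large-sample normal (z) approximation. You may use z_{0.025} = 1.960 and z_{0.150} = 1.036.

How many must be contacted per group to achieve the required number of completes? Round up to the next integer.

n = (z_{α/2} + z_β)² · (σ₁² + σ₂²) / δ²
  = (1.960 + 1.036)² · (2·2.2² = 9.68) / 0.8²
  = 8.9760 · 9.68 / 0.64
  = 135.76
Design effect: 1.83 × 135.76 = 248.44.
Adjust for 74% response: 248.44 / 0.74 = 335.74.
Round up → n = 336 per group.

n = 336 per group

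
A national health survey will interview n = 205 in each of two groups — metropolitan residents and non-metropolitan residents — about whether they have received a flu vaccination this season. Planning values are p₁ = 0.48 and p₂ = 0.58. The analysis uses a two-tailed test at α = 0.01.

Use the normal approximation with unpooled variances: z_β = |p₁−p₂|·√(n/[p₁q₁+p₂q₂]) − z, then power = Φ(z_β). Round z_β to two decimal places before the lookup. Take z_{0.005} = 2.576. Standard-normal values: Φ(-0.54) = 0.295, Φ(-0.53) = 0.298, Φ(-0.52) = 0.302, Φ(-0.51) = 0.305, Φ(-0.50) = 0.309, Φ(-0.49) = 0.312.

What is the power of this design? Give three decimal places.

Power ≈ 0.295

z_β = |p₁−p₂|·√(n/[p₁q₁+p₂q₂]) − z_{α/2}
    = 0.10 · √(205/0.4932) − 2.576
    = 0.10 · 20.3876 − 2.576
    = 2.0388 − 2.576 = -0.5372 → -0.54
Power = Φ(-0.54) = 0.295.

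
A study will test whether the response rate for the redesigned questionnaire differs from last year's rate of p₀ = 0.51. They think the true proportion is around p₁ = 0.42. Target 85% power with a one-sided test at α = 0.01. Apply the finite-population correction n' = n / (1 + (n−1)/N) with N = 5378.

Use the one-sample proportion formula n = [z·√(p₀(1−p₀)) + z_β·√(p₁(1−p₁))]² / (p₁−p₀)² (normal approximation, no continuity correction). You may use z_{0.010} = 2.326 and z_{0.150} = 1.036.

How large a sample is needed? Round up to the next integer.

n = [z_α·√(p₀q₀) + z_β·√(p₁q₁)]² / (p₁ − p₀)²
  = [2.326·√(0.51·0.49) + 1.036·√(0.42·0.58)]² / (-0.09)²
  = [2.326·0.4999 + 1.036·0.4936]² / 0.0081
  = [1.6741]² / 0.0081
  = 346.00
Finite-population correction (N = 5378): 346.00 / (1 + (346.00 − 1)/5378) = 325.14.
Round up → n = 326.

n = 326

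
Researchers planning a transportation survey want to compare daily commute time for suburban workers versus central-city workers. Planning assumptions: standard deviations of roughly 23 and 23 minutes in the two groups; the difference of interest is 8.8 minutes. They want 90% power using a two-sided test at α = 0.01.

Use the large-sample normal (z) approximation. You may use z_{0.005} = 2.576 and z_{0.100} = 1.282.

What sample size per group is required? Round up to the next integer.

n = (z_{α/2} + z_β)² · (σ₁² + σ₂²) / δ²
  = (2.576 + 1.282)² · (23² + 23² = 1058) / 8.8²
  = 14.8842 · 1058 / 77.44
  = 203.35
Round up → n = 204 per group.

n = 204 per group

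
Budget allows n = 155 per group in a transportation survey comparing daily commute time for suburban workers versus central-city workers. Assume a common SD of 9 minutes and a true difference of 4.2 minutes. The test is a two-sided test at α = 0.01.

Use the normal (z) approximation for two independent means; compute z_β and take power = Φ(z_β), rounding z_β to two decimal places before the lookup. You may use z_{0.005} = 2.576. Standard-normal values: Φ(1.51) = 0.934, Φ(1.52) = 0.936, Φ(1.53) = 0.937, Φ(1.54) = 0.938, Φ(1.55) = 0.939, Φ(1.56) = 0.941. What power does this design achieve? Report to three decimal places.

Power ≈ 0.937

z_β = δ·√(n/(σ₁²+σ₂²)) − z_{α/2}
    = 4.2 · √(155/162) − 2.576
    = 4.2 · 0.97816 − 2.576
    = 4.1083 − 2.576 = 1.5323 → 1.53
Power = Φ(1.53) = 0.937.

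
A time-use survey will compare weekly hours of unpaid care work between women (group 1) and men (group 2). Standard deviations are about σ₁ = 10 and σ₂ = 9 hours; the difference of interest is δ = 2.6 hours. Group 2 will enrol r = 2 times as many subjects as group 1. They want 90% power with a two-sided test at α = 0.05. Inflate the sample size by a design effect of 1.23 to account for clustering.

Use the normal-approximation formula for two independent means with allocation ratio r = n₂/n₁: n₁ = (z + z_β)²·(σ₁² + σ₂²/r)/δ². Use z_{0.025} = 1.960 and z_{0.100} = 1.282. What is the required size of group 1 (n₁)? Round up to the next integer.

n₁ = 269

n₁ = (z_{α/2} + z_β)² · (σ₁² + σ₂²/r) / δ²
   = (1.960 + 1.282)² · (10² + 9²/2) / 2.6²
   = 10.5106 · (100 + 40.5) / 6.76
   = 10.5106 · 140.5 / 6.76
   = 218.45
Design effect: 1.23 × 218.45 = 268.70.
Round up → n₁ = 269; n₂ = r·n₁ = 2 × 269 = 538.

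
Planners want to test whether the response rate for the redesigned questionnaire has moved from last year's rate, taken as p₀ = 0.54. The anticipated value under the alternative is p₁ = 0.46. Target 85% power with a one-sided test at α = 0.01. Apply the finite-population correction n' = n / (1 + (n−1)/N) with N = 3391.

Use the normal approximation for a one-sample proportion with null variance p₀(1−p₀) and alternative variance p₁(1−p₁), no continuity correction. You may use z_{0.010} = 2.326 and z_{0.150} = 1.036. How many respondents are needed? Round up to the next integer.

n = 389

n = [z_α·√(p₀q₀) + z_β·√(p₁q₁)]² / (p₁ − p₀)²
  = [2.326·√(0.54·0.46) + 1.036·√(0.46·0.54)]² / (-0.08)²
  = [2.326·0.4984 + 1.036·0.4984]² / 0.0064
  = [1.6756]² / 0.0064
  = 438.70
Finite-population correction (N = 3391): 438.70 / (1 + (438.70 − 1)/3391) = 388.55.
Round up → n = 389.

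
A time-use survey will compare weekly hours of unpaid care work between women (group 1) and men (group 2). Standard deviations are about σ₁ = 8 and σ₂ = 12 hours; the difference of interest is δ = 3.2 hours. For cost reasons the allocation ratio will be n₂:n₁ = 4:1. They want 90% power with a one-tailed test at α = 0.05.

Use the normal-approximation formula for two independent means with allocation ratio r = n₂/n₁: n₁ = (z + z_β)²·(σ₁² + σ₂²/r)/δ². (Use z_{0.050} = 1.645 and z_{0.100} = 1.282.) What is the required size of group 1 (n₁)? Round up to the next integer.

n₁ = 84

n₁ = (z_α + z_β)² · (σ₁² + σ₂²/r) / δ²
   = (1.645 + 1.282)² · (8² + 12²/4) / 3.2²
   = 8.5673 · (64 + 36) / 10.24
   = 8.5673 · 100 / 10.24
   = 83.67
Round up → n₁ = 84; n₂ = r·n₁ = 4 × 84 = 336.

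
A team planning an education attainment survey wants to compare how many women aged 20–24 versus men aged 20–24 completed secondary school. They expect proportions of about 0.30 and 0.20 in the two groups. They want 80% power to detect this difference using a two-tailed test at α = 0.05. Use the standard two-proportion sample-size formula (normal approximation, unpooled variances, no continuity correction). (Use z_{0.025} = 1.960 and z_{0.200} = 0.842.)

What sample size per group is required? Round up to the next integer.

n = 291 per group

n = (z_{α/2} + z_β)² · [p₁(1−p₁) + p₂(1−p₂)] / (p₁ − p₂)²
  = (1.960 + 0.842)² · (0.30·0.70 + 0.20·0.80) / (0.10)²
  = (2.802)² · (0.2100 + 0.1600) / 0.0100
  = 7.8512 · 0.3700 / 0.0100
  = 290.49
Round up → n = 291 per group.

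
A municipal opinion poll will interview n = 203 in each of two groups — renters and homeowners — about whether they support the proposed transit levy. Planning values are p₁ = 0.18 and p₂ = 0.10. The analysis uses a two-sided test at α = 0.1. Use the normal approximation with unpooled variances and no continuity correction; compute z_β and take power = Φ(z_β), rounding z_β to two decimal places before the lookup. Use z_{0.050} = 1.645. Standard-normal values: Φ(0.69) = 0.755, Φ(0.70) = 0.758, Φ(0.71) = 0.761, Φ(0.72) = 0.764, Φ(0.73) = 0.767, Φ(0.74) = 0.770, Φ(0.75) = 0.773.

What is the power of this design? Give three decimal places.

Power ≈ 0.755

z_β = |p₁−p₂|·√(n/[p₁q₁+p₂q₂]) − z_{α/2}
    = 0.08 · √(203/0.2376) − 1.645
    = 0.08 · 29.2297 − 1.645
    = 2.3384 − 1.645 = 0.6934 → 0.69
Power = Φ(0.69) = 0.755.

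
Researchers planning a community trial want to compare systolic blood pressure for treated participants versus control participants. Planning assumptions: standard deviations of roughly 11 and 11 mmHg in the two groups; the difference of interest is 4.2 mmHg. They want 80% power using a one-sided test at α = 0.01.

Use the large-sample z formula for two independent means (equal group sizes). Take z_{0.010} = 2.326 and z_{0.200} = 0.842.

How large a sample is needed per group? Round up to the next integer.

n = (z_α + z_β)² · (σ₁² + σ₂²) / δ²
  = (2.326 + 0.842)² · (11² + 11² = 242) / 4.2²
  = 10.0362 · 242 / 17.64
  = 137.69
Round up → n = 138 per group.

n = 138 per group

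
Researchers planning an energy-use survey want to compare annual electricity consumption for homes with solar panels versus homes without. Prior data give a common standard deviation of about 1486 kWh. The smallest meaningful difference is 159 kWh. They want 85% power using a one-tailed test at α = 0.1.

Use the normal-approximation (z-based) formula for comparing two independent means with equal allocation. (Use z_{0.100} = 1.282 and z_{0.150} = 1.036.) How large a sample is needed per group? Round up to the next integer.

n = 939 per group

n = (z_α + z_β)² · (σ₁² + σ₂²) / δ²
  = (1.282 + 1.036)² · (2·1486² = 4416392) / 159²
  = 5.3731 · 4416392 / 25281
  = 938.64
Round up → n = 939 per group.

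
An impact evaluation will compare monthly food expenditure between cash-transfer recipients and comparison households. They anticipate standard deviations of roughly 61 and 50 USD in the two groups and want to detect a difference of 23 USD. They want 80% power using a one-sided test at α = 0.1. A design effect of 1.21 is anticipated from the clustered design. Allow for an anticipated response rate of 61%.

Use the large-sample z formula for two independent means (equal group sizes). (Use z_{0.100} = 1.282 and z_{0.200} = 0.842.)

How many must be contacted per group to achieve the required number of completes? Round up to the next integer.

n = 106 per group

n = (z_α + z_β)² · (σ₁² + σ₂²) / δ²
  = (1.282 + 0.842)² · (61² + 50² = 6221) / 23²
  = 4.5114 · 6221 / 529
  = 53.05
Design effect: 1.21 × 53.05 = 64.19.
Adjust for 61% response: 64.19 / 0.61 = 105.24.
Round up → n = 106 per group.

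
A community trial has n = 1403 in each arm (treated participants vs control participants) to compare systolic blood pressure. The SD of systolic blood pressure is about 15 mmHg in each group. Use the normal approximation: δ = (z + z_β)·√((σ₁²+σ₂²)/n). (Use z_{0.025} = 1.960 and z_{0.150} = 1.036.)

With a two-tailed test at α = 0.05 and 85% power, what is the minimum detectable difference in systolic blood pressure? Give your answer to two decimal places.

δ = (z_{α/2} + z_β) · √((σ₁²+σ₂²)/n)
  = (1.960 + 1.036) · √(450/1403)
  = 2.996 · √0.32074
  = 2.996 · 0.5663
  = 1.6968

Minimum detectable difference ≈ 1.70 mmHg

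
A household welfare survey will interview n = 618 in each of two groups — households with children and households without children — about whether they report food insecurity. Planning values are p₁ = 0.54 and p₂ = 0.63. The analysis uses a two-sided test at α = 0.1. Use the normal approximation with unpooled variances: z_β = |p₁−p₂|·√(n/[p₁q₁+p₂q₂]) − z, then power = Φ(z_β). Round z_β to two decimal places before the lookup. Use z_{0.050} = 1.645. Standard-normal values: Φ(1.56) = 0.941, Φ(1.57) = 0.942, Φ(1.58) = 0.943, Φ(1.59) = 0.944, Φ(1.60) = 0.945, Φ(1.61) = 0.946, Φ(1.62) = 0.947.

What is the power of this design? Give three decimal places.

z_β = |p₁−p₂|·√(n/[p₁q₁+p₂q₂]) − z_{α/2}
    = 0.09 · √(618/0.4815) − 1.645
    = 0.09 · 35.8258 − 1.645
    = 3.2243 − 1.645 = 1.5793 → 1.58
Power = Φ(1.58) = 0.943.

Power ≈ 0.943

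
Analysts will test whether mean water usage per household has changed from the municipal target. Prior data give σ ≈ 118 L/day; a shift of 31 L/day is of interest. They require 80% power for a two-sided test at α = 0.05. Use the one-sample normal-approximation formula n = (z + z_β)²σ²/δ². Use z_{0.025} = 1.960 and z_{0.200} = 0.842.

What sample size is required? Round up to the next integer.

n = 114

n = (z_{α/2} + z_β)² · σ² / δ²
  = (1.960 + 0.842)² · 118² / 31²
  = 7.8512 · 13924 / 961
  = 113.76
Round up → n = 114.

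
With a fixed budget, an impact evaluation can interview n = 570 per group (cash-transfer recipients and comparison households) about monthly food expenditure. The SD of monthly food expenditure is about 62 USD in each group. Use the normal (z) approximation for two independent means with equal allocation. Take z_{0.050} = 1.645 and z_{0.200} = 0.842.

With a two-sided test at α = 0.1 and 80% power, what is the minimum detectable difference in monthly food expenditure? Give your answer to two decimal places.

Minimum detectable difference ≈ 9.13 USD

δ = (z_{α/2} + z_β) · √((σ₁²+σ₂²)/n)
  = (1.645 + 0.842) · √(7688/570)
  = 2.487 · √13.4877
  = 2.487 · 3.6726
  = 9.1337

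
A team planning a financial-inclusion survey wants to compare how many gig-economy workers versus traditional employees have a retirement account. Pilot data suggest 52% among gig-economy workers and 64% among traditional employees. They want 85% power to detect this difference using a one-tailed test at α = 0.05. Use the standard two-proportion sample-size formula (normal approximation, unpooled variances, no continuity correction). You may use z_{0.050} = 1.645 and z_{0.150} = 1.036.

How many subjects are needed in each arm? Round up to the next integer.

n = (z_α + z_β)² · [p₁(1−p₁) + p₂(1−p₂)] / (p₁ − p₂)²
  = (1.645 + 1.036)² · (0.52·0.48 + 0.64·0.36) / (-0.12)²
  = (2.681)² · (0.2496 + 0.2304) / 0.0144
  = 7.1878 · 0.4800 / 0.0144
  = 239.59
Round up → n = 240 per group.

n = 240 per group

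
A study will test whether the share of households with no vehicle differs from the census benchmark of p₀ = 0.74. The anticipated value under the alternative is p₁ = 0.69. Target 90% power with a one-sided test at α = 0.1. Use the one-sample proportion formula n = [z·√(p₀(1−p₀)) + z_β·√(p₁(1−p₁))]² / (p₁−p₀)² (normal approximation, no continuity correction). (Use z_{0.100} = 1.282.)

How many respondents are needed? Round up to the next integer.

n = [z_α·√(p₀q₀) + z_β·√(p₁q₁)]² / (p₁ − p₀)²
  = [1.282·√(0.74·0.26) + 1.282·√(0.69·0.31)]² / (-0.05)²
  = [1.282·0.4386 + 1.282·0.4625]² / 0.0025
  = [1.1552]² / 0.0025
  = 533.84
Round up → n = 534.

n = 534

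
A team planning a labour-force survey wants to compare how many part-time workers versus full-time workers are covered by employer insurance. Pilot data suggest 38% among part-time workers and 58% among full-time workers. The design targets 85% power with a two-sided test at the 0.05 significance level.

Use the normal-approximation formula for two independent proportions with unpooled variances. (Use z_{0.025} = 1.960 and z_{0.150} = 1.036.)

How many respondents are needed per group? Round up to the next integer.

n = 108 per group

n = (z_{α/2} + z_β)² · [p₁(1−p₁) + p₂(1−p₂)] / (p₁ − p₂)²
  = (1.960 + 1.036)² · (0.38·0.62 + 0.58·0.42) / (-0.20)²
  = (2.996)² · (0.2356 + 0.2436) / 0.0400
  = 8.9760 · 0.4792 / 0.0400
  = 107.53
Round up → n = 108 per group.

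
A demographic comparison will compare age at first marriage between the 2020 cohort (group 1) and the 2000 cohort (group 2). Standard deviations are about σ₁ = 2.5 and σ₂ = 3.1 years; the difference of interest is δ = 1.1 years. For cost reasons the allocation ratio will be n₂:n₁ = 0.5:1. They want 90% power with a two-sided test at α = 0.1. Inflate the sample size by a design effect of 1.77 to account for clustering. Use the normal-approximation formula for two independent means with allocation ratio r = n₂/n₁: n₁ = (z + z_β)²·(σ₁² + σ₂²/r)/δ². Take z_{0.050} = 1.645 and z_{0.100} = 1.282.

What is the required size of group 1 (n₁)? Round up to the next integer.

n₁ = (z_{α/2} + z_β)² · (σ₁² + σ₂²/r) / δ²
   = (1.645 + 1.282)² · (2.5² + 3.1²/0.5) / 1.1²
   = 8.5673 · (6.25 + 19.22) / 1.21
   = 8.5673 · 25.47 / 1.21
   = 180.34
Design effect: 1.77 × 180.34 = 319.20.
Round up → n₁ = 320; n₂ = r·n₁ = 0.5 × 320 = 160.

n₁ = 320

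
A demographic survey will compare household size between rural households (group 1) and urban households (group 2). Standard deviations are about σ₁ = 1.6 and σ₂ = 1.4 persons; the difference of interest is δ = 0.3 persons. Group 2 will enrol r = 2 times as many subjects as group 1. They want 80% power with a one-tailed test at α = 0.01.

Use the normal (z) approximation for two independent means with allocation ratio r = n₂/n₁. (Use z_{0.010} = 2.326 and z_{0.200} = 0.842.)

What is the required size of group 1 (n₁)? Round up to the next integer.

n₁ = (z_α + z_β)² · (σ₁² + σ₂²/r) / δ²
   = (2.326 + 0.842)² · (1.6² + 1.4²/2) / 0.3²
   = 10.0362 · (2.56 + 0.98) / 0.09
   = 10.0362 · 3.54 / 0.09
   = 394.76
Round up → n₁ = 395; n₂ = r·n₁ = 2 × 395 = 790.

n₁ = 395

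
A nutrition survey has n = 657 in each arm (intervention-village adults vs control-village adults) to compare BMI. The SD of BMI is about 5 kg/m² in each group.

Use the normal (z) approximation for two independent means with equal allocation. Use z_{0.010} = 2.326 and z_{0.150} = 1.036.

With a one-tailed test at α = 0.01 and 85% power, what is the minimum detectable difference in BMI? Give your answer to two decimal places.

δ = (z_α + z_β) · √((σ₁²+σ₂²)/n)
  = (2.326 + 1.036) · √(50/657)
  = 3.362 · √0.0761
  = 3.362 · 0.2759
  = 0.9275

Minimum detectable difference ≈ 0.93 kg/m²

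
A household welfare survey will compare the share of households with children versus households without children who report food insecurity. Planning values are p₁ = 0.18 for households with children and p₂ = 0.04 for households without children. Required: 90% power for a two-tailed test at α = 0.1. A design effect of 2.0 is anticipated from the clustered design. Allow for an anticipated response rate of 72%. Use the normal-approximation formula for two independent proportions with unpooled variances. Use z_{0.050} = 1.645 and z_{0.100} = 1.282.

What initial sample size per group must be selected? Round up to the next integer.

n = (z_{α/2} + z_β)² · [p₁(1−p₁) + p₂(1−p₂)] / (p₁ − p₂)²
  = (1.645 + 1.282)² · (0.18·0.82 + 0.04·0.96) / (0.14)²
  = (2.927)² · (0.1476 + 0.0384) / 0.0196
  = 8.5673 · 0.1860 / 0.0196
  = 81.30
Design effect: 2.0 × 81.30 = 162.60.
Adjust for 72% response: 162.60 / 0.72 = 225.84.
Round up → n = 226 per group.

n = 226 per group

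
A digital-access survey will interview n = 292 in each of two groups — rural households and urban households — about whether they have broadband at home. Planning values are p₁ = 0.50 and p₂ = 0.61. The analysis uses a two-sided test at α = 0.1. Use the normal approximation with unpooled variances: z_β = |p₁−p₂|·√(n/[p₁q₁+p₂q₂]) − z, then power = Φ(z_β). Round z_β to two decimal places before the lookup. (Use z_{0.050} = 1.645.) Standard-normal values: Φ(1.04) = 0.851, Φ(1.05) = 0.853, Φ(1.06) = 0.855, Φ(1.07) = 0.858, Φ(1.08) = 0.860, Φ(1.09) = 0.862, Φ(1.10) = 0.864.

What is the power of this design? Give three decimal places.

Power ≈ 0.853

z_β = |p₁−p₂|·√(n/[p₁q₁+p₂q₂]) − z_{α/2}
    = 0.11 · √(292/0.4879) − 1.645
    = 0.11 · 24.4639 − 1.645
    = 2.6910 − 1.645 = 1.0460 → 1.05
Power = Φ(1.05) = 0.853.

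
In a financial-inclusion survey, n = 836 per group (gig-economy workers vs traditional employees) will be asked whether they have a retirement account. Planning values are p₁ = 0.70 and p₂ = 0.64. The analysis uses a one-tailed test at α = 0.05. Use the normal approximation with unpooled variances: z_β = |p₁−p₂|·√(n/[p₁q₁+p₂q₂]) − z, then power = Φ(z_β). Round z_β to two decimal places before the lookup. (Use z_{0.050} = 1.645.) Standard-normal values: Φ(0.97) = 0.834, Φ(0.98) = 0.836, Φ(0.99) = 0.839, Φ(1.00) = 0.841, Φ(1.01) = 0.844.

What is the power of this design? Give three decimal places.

z_β = |p₁−p₂|·√(n/[p₁q₁+p₂q₂]) − z_α
    = 0.06 · √(836/0.4404) − 1.645
    = 0.06 · 43.5692 − 1.645
    = 2.6142 − 1.645 = 0.9692 → 0.97
Power = Φ(0.97) = 0.834.

Power ≈ 0.834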